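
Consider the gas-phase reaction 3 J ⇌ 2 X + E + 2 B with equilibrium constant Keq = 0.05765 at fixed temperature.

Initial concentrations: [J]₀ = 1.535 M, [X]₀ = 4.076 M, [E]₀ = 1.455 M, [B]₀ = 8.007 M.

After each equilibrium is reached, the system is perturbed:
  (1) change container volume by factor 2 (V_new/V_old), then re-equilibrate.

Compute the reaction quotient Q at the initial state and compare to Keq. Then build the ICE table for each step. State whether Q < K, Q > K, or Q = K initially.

Q₀ = 428.5 vs Keq = 0.05765 ⇒ Q>K, reverse
Step 1:
                  J         X         E         B
  I           1.535     4.076     1.455     8.007
  C           3.917    -2.611    -1.306    -2.611
  E           5.452     1.465    0.1495     5.396
  solve Keq expr → x = -1.306; check Q = 0.05765
Then change container volume by factor 2 (V_new/V_old).
Step 2:
                  J         X         E         B
  I           2.726    0.7325   0.07474     2.698
  C         -0.2162    0.1441   0.07206    0.1441
  E            2.51    0.8766    0.1468     2.842
  solve Keq expr → x = 0.07206; check Q = 0.05765

Q₀ = 428.5; Q > K (proceeds reverse)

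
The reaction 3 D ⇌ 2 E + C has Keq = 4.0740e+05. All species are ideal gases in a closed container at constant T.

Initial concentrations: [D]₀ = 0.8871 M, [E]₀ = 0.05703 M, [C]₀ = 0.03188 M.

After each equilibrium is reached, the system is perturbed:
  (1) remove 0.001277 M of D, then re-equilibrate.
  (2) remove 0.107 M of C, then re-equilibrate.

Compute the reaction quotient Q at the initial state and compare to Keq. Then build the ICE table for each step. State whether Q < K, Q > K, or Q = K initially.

Q₀ = 1.4853e-04 vs Keq = 4.0740e+05 ⇒ Q<K, forward
Step 1:
                    D           E           C
  I            0.8871     0.05703     0.03188
  C           -0.8802      0.5868      0.2934
  E          0.006917      0.6438      0.3253
  solve Keq expr → x = 0.2934; check Q = 4.0740e+05
Then remove 0.001277 M of D.
Step 2:
                    D           E           C
  I           0.00564      0.6438      0.3253
  C          0.001268 -8.4530e-04 -4.2265e-04
  E          0.006908       0.643      0.3249
  solve Keq expr → x = -4.2265e-04; check Q = 4.0740e+05
Then remove 0.107 M of C.
Step 3:
                    D           E           C
  I          0.006908       0.643      0.2179
  C       -8.5519e-04  5.7013e-04  2.8506e-04
  E          0.006053      0.6435      0.2181
  solve Keq expr → x = 2.8506e-04; check Q = 4.0740e+05

Q₀ = 1.4853e-04; Q < K (proceeds forward)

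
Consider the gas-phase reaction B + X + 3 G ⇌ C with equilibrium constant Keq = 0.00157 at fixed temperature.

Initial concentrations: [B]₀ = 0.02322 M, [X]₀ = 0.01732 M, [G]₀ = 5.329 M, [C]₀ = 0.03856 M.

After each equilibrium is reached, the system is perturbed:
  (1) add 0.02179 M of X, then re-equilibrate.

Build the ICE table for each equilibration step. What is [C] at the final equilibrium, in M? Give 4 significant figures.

[C]_eq = 0.001173 M

Q₀ = 0.6336 vs Keq = 0.00157 ⇒ Q>K, reverse
Step 1:
                    B           X           G           C
  init        0.02322     0.01732       5.329     0.03856
  Δ           0.03771     0.03771      0.1131    -0.03771
  eq          0.06093     0.05503       5.442  8.4852e-04
  solve Keq expr → x = -0.03771; check Q = 0.00157
Then add 0.02179 M of X.
Step 2:
                    B           X           G           C
  init        0.06093     0.07682       5.442  8.4852e-04
  Δ       -3.2408e-04 -3.2408e-04 -9.7223e-04  3.2408e-04
  eq          0.06061      0.0765       5.441    0.001173
  solve Keq expr → x = 3.2408e-04; check Q = 0.00157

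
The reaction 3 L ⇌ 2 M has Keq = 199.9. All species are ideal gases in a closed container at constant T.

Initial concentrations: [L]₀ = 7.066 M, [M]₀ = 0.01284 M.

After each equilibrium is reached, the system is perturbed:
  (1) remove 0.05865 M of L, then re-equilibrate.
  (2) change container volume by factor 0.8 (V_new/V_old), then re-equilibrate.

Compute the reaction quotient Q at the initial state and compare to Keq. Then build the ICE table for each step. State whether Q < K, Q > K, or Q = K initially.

Q₀ = 4.6731e-07 vs Keq = 199.9 ⇒ Q<K, forward
Step 1:
                  L         M
  init        7.066   0.01284
  Δ          -6.606     4.404
  eq         0.4604     4.417
  solve Keq expr → x = 2.202; check Q = 199.9
Then remove 0.05865 M of L.
Step 2:
                  L         M
  init       0.4017     4.417
  Δ         0.05605  -0.03737
  eq         0.4578     4.379
  solve Keq expr → x = -0.01868; check Q = 199.9
Then change container volume by factor 0.8 (V_new/V_old).
Step 3:
                  L         M
  init       0.5722     5.474
  Δ        -0.03932   0.02622
  eq         0.5329       5.5
  solve Keq expr → x = 0.01311; check Q = 199.9

Q₀ = 4.6731e-07; Q < K (proceeds forward)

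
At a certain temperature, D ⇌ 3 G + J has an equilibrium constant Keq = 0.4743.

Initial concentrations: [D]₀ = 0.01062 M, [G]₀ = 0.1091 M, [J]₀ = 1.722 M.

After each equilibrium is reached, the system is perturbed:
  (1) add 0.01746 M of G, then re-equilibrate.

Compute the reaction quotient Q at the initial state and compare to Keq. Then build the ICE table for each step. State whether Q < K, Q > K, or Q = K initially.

Q₀ = 0.2106 vs Keq = 0.4743 ⇒ Q<K, forward
Step 1:
                   D          G          J
  init       0.01062     0.1091      1.722
  Δ        -0.004106    0.01232   0.004106
  eq        0.006514     0.1214      1.726
  solve Keq expr → x = 0.004106; check Q = 0.4743
Then add 0.01746 M of G.
Step 2:
                   D          G          J
  init      0.006514     0.1389      1.726
  Δ         0.002009  -0.006027  -0.002009
  eq        0.008523     0.1329      1.724
  solve Keq expr → x = -0.002009; check Q = 0.4743

Q₀ = 0.2106; Q < K (proceeds forward)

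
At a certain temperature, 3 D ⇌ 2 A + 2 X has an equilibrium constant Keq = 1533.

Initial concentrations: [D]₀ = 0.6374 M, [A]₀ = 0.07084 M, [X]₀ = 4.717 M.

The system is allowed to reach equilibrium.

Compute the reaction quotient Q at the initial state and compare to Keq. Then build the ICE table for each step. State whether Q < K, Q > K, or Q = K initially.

Q₀ = 0.4312; Q < K (proceeds forward)

Q₀ = 0.4312 vs Keq = 1533 ⇒ Q<K, forward
Step 1:
                  D         A         X
  init       0.6374   0.07084     4.717
  Δ         -0.4982    0.3321    0.3321
  eq         0.1392    0.4029     5.049
  solve Keq expr → x = 0.1661; check Q = 1533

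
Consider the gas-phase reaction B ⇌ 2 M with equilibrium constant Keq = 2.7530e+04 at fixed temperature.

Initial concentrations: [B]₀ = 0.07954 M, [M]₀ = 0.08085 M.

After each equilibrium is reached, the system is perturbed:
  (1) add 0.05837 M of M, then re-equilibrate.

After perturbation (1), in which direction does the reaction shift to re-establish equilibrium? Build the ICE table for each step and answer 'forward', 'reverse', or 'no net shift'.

Direction: reverse

Q₀ = 0.08218 vs Keq = 2.7530e+04 ⇒ Q<K, forward
Step 1:
                   B          M
  I          0.07954    0.08085
  C         -0.07954     0.1591
  E       2.0910e-06     0.2399
  solve Keq expr → x = 0.07954; check Q = 2.7530e+04
Then add 0.05837 M of M.
Step 2:
                   B          M
  I       2.0910e-06     0.2983
  C       1.1411e-06 -2.2822e-06
  E       3.2321e-06     0.2983
  solve Keq expr → x = -1.1411e-06; check Q = 2.7530e+04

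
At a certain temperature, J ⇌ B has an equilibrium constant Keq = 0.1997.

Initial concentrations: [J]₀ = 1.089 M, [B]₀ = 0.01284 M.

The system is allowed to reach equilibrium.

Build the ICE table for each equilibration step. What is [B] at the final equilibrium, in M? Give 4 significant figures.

Q₀ = 0.01179 vs Keq = 0.1997 ⇒ Q<K, forward
Step 1:
                  J         B
  I           1.089   0.01284
  C         -0.1706    0.1706
  E          0.9184    0.1834
  solve Keq expr → x = 0.1706; check Q = 0.1997

[B]_eq = 0.1834 M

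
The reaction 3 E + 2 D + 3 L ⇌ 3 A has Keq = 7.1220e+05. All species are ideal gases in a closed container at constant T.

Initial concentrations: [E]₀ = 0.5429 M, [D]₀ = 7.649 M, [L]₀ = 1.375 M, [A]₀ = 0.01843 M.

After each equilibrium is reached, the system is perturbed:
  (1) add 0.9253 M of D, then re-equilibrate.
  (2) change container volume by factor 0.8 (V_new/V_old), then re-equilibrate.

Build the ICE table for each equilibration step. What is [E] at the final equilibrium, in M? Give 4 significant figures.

Q₀ = 2.5722e-07 vs Keq = 7.1220e+05 ⇒ Q<K, forward
Step 1:
                   E          D          L          A
  Initial     0.5429      7.649      1.375    0.01843
  Change     -0.5409    -0.3606    -0.5409     0.5409
  Equil     0.001998      7.288     0.8341     0.5593
  solve Keq expr → x = 0.1803; check Q = 7.1220e+05
Then add 0.9253 M of D.
Step 2:
                   E          D          L          A
  Initial   0.001998      8.214     0.8341     0.5593
  Change  -1.5213e-04 -1.0142e-04 -1.5213e-04 1.5213e-04
  Equil     0.001845      8.214     0.8339     0.5595
  solve Keq expr → x = 5.0711e-05; check Q = 7.1220e+05
Then change container volume by factor 0.8 (V_new/V_old).
Step 3:
                   E          D          L          A
  Initial   0.002307      10.27      1.042     0.6994
  Change  -7.1368e-04 -4.7578e-04 -7.1368e-04 7.1368e-04
  Equil     0.001593      10.27      1.042     0.7001
  solve Keq expr → x = 2.3789e-04; check Q = 7.1220e+05

[E]_eq = 0.001593 M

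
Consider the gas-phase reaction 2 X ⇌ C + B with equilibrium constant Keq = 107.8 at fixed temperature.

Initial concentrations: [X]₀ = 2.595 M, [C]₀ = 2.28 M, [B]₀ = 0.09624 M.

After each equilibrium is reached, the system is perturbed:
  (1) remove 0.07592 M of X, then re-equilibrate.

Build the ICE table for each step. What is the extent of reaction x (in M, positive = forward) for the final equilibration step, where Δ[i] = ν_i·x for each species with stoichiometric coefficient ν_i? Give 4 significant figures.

x = -0.03601 M

Q₀ = 0.03258 vs Keq = 107.8 ⇒ Q<K, forward
Step 1:
                    X           C           B
  Initial       2.595        2.28     0.09624
  Change       -2.391       1.195       1.195
  Equil        0.2041       3.475       1.292
  solve Keq expr → x = 1.195; check Q = 107.8
Then remove 0.07592 M of X.
Step 2:
                    X           C           B
  Initial      0.1281       3.475       1.292
  Change      0.07201    -0.03601    -0.03601
  Equil        0.2002       3.439       1.256
  solve Keq expr → x = -0.03601; check Q = 107.8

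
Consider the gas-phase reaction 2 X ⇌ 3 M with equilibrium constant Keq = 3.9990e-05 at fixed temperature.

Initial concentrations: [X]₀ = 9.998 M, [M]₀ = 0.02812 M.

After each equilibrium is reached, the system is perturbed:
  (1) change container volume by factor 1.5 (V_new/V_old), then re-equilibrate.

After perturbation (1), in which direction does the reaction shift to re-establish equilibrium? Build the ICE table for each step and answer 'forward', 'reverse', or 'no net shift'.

Direction: forward

Q₀ = 2.2244e-07 vs Keq = 3.9990e-05 ⇒ Q<K, forward
Step 1:
                    X           M
  I             9.998     0.02812
  C          -0.08645      0.1297
  E             9.912      0.1578
  solve Keq expr → x = 0.04322; check Q = 3.9990e-05
Then change container volume by factor 1.5 (V_new/V_old).
Step 2:
                    X           M
  I             6.608      0.1052
  C          -0.01007      0.0151
  E             6.598      0.1203
  solve Keq expr → x = 0.005034; check Q = 3.9990e-05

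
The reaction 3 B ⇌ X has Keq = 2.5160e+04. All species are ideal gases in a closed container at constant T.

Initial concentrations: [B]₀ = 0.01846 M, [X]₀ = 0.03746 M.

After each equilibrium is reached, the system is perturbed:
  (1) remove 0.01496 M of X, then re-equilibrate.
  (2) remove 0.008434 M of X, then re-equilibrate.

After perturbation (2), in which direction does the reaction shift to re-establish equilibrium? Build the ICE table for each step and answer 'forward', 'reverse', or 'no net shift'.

Direction: forward

Q₀ = 5955 vs Keq = 2.5160e+04 ⇒ Q<K, forward
Step 1:
                    B           X
  Initial     0.01846     0.03746
  Change    -0.006815    0.002272
  Equil       0.01165     0.03973
  solve Keq expr → x = 0.002272; check Q = 2.5160e+04
Then remove 0.01496 M of X.
Step 2:
                    B           X
  Initial     0.01165     0.02477
  Change    -0.001625  5.4160e-04
  Equil       0.01002     0.02531
  solve Keq expr → x = 5.4160e-04; check Q = 2.5160e+04
Then remove 0.008434 M of X.
Step 3:
                    B           X
  Initial     0.01002     0.01688
  Change    -0.001198  3.9921e-04
  Equil      0.008823     0.01728
  solve Keq expr → x = 3.9921e-04; check Q = 2.5160e+04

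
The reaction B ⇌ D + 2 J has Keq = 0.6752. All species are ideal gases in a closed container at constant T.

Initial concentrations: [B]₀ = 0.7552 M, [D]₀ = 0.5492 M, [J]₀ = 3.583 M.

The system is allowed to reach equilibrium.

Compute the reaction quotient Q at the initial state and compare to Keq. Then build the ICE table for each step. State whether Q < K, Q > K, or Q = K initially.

Q₀ = 9.336; Q > K (proceeds reverse)

Q₀ = 9.336 vs Keq = 0.6752 ⇒ Q>K, reverse
Step 1:
                    B           D           J
  I            0.7552      0.5492       3.583
  C             0.439      -0.439      -0.878
  E             1.194      0.1102       2.705
  solve Keq expr → x = -0.439; check Q = 0.6752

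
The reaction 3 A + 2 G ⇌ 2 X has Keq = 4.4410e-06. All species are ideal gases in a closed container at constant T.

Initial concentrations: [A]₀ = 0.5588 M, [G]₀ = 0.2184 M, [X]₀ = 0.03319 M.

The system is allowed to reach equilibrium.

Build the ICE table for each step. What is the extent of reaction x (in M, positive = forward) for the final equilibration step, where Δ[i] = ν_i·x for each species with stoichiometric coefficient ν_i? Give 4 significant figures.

Q₀ = 0.1324 vs Keq = 4.4410e-06 ⇒ Q>K, reverse
Step 1:
                    A           G           X
  I            0.5588      0.2184     0.03319
  C           0.04941     0.03294    -0.03294
  E            0.6082      0.2513  2.5123e-04
  solve Keq expr → x = -0.01647; check Q = 4.4410e-06

x = -0.01647 M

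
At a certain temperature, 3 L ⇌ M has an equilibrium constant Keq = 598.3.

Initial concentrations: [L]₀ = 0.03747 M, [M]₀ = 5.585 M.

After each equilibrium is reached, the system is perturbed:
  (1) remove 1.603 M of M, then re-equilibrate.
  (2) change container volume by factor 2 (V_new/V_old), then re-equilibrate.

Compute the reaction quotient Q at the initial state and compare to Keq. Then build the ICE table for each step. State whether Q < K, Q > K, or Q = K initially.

Q₀ = 1.0616e+05 vs Keq = 598.3 ⇒ Q>K, reverse
Step 1:
                   L          M
  I          0.03747      5.585
  C           0.1724   -0.05745
  E           0.2098      5.528
  solve Keq expr → x = -0.05745; check Q = 598.3
Then remove 1.603 M of M.
Step 2:
                   L          M
  I           0.2098      3.925
  C         -0.02252   0.007506
  E           0.1873      3.932
  solve Keq expr → x = 0.007506; check Q = 598.3
Then change container volume by factor 2 (V_new/V_old).
Step 3:
                   L          M
  I          0.09366      1.966
  C          0.05455   -0.01818
  E           0.1482      1.948
  solve Keq expr → x = -0.01818; check Q = 598.3

Q₀ = 1.0616e+05; Q > K (proceeds reverse)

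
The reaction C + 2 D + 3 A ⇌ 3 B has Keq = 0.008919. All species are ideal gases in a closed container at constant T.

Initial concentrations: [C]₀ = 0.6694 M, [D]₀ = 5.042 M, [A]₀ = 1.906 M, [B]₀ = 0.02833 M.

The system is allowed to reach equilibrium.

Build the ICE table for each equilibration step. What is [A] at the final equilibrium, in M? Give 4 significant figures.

Q₀ = 1.9297e-07 vs Keq = 0.008919 ⇒ Q<K, forward
Step 1:
                   C          D          A          B
  init        0.6694      5.042      1.906    0.02833
  Δ          -0.1914    -0.3828    -0.5741     0.5741
  eq           0.478      4.659      1.332     0.6025
  solve Keq expr → x = 0.1914; check Q = 0.008919

[A]_eq = 1.332 M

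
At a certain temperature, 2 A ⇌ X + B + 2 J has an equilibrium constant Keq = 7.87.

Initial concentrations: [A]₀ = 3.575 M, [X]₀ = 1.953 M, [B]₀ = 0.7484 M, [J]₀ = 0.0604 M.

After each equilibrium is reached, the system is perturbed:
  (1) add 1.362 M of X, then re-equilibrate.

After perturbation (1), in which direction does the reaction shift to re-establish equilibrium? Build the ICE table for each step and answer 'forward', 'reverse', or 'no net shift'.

Q₀ = 4.1721e-04 vs Keq = 7.87 ⇒ Q<K, forward
Step 1:
                   A          X          B          J
  init         3.575      1.953     0.7484     0.0604
  Δ           -1.957     0.9785     0.9785      1.957
  eq           1.618      2.931      1.727      2.017
  solve Keq expr → x = 0.9785; check Q = 7.87
Then add 1.362 M of X.
Step 2:
                   A          X          B          J
  init         1.618      4.293      1.727      2.017
  Δ           0.1453   -0.07266   -0.07266    -0.1453
  eq           1.763      4.221      1.654      1.872
  solve Keq expr → x = -0.07266; check Q = 7.87

Direction: reverse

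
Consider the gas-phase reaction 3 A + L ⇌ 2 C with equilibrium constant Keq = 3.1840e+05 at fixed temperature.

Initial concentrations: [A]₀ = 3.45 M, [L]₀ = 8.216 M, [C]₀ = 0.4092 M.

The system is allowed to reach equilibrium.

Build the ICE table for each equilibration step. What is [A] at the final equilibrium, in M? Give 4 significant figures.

[A]_eq = 0.01479 M

Q₀ = 4.9631e-04 vs Keq = 3.1840e+05 ⇒ Q<K, forward
Step 1:
                    A           L           C
  I              3.45       8.216      0.4092
  C            -3.435      -1.145        2.29
  E           0.01479       7.071       2.699
  solve Keq expr → x = 1.145; check Q = 3.1840e+05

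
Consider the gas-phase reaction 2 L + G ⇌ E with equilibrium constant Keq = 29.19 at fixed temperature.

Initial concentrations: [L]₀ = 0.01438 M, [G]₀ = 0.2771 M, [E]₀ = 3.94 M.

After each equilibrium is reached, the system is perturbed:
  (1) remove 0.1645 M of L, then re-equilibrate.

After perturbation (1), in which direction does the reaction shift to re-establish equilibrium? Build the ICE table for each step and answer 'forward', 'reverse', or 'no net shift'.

Direction: reverse

Q₀ = 6.8761e+04 vs Keq = 29.19 ⇒ Q>K, reverse
Step 1:
                    L           G           E
  init        0.01438      0.2771        3.94
  Δ            0.4806      0.2403     -0.2403
  eq           0.4949      0.5174         3.7
  solve Keq expr → x = -0.2403; check Q = 29.19
Then remove 0.1645 M of L.
Step 2:
                    L           G           E
  init         0.3304      0.5174         3.7
  Δ            0.1316     0.06579    -0.06579
  eq            0.462      0.5832       3.634
  solve Keq expr → x = -0.06579; check Q = 29.19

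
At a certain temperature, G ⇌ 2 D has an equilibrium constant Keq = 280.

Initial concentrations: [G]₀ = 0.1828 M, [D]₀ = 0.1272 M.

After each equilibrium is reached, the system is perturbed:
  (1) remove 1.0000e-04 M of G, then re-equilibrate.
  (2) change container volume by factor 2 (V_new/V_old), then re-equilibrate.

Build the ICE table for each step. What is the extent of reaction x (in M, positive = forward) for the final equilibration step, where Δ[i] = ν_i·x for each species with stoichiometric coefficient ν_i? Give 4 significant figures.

x = 2.1439e-04 M

Q₀ = 0.08851 vs Keq = 280 ⇒ Q<K, forward
Step 1:
                    G           D
  init         0.1828      0.1272
  Δ           -0.1819      0.3639
  eq       8.6128e-04      0.4911
  solve Keq expr → x = 0.1819; check Q = 280
Then remove 1.0000e-04 M of G.
Step 2:
                    G           D
  init     7.6128e-04      0.4911
  Δ        9.9303e-05 -1.9861e-04
  eq       8.6058e-04      0.4909
  solve Keq expr → x = -9.9303e-05; check Q = 280
Then change container volume by factor 2 (V_new/V_old).
Step 3:
                    G           D
  init     4.3029e-04      0.2454
  Δ       -2.1439e-04  4.2878e-04
  eq       2.1590e-04      0.2459
  solve Keq expr → x = 2.1439e-04; check Q = 280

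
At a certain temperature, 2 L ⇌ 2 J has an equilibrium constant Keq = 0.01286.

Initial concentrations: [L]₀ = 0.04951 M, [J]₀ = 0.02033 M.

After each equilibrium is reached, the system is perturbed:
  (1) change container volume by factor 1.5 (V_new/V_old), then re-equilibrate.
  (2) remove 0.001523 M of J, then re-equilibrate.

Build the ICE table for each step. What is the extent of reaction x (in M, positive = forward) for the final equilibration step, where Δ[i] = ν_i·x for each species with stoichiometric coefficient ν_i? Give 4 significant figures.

Q₀ = 0.1686 vs Keq = 0.01286 ⇒ Q>K, reverse
Step 1:
                  L         J
  I         0.04951   0.02033
  C         0.01322  -0.01322
  E         0.06273  0.007113
  solve Keq expr → x = -0.006608; check Q = 0.01286
Then change container volume by factor 1.5 (V_new/V_old).
Step 2:
                  L         J
  I         0.04182  0.004742
  C               0         0
  E         0.04182  0.004742
  solve Keq expr → x = 0; check Q = 0.01286
Then remove 0.001523 M of J.
Step 3:
                  L         J
  I         0.04182  0.003219
  C       -0.001368  0.001368
  E         0.04045  0.004587
  solve Keq expr → x = 6.8394e-04; check Q = 0.01286

x = 6.8394e-04 M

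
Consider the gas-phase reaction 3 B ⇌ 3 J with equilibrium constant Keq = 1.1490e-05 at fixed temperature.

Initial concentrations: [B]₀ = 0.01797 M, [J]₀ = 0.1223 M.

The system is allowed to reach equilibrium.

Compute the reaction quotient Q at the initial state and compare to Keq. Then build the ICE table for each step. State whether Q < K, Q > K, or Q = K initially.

Q₀ = 315.2; Q > K (proceeds reverse)

Q₀ = 315.2 vs Keq = 1.1490e-05 ⇒ Q>K, reverse
Step 1:
                  B         J
  Initial   0.01797    0.1223
  Change     0.1192   -0.1192
  Equil      0.1372  0.003095
  solve Keq expr → x = -0.03973; check Q = 1.1490e-05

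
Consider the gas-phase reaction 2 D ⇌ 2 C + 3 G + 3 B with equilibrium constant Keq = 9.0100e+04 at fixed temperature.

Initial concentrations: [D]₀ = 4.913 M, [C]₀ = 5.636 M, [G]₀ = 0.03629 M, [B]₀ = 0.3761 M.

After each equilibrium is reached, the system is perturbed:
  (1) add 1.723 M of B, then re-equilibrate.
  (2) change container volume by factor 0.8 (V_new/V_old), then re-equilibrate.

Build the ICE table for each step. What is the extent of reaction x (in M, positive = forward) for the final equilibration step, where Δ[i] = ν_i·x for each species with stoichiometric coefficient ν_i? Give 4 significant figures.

x = -0.2624 M

Q₀ = 3.3459e-06 vs Keq = 9.0100e+04 ⇒ Q<K, forward
Step 1:
                  D         C         G         B
  Initial     4.913     5.636   0.03629    0.3761
  Change     -2.722     2.722     4.083     4.083
  Equil       2.191     8.358     4.119     4.459
  solve Keq expr → x = 1.361; check Q = 9.0100e+04
Then add 1.723 M of B.
Step 2:
                  D         C         G         B
  Initial     2.191     8.358     4.119     6.182
  Change      0.325    -0.325   -0.4875   -0.4875
  Equil       2.516     8.033     3.631     5.694
  solve Keq expr → x = -0.1625; check Q = 9.0100e+04
Then change container volume by factor 0.8 (V_new/V_old).
Step 3:
                  D         C         G         B
  Initial     3.145     10.04     4.539     7.118
  Change     0.5248   -0.5248   -0.7871   -0.7871
  Equil        3.67     9.516     3.752     6.331
  solve Keq expr → x = -0.2624; check Q = 9.0100e+04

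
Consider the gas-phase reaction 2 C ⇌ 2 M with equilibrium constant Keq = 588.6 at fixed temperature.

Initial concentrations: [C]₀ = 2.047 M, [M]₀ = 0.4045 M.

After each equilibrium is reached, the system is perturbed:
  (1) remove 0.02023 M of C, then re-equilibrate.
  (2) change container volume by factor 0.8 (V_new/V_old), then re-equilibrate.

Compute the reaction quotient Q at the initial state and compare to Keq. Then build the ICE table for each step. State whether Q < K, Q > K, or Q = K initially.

Q₀ = 0.03905; Q < K (proceeds forward)

Q₀ = 0.03905 vs Keq = 588.6 ⇒ Q<K, forward
Step 1:
                  C         M
  init        2.047    0.4045
  Δ           -1.95      1.95
  eq        0.09705     2.354
  solve Keq expr → x = 0.975; check Q = 588.6
Then remove 0.02023 M of C.
Step 2:
                  C         M
  init      0.07682     2.354
  Δ         0.01943  -0.01943
  eq        0.09625     2.335
  solve Keq expr → x = -0.009715; check Q = 588.6
Then change container volume by factor 0.8 (V_new/V_old).
Step 3:
                  C         M
  init       0.1203     2.919
  Δ               0         0
  eq         0.1203     2.919
  solve Keq expr → x = 0; check Q = 588.6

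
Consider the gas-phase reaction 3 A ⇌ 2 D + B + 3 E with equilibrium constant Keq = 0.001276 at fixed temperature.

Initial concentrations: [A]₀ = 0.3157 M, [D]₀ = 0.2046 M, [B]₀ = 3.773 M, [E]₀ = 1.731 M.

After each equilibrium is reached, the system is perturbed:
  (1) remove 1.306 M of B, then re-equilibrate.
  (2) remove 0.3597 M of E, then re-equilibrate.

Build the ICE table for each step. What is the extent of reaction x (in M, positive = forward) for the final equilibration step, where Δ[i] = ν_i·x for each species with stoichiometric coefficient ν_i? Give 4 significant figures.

x = 0.001662 M

Q₀ = 26.04 vs Keq = 0.001276 ⇒ Q>K, reverse
Step 1:
                   A          D          B          E
  I           0.3157     0.2046      3.773      1.731
  C            0.299    -0.1994   -0.09968     -0.299
  E           0.6147   0.005242      3.673      1.432
  solve Keq expr → x = -0.09968; check Q = 0.001276
Then remove 1.306 M of B.
Step 2:
                   A          D          B          E
  I           0.6147   0.005242      2.367      1.432
  C        -0.001867   0.001245 6.2230e-04   0.001867
  E           0.6129   0.006487      2.368      1.434
  solve Keq expr → x = 6.2230e-04; check Q = 0.001276
Then remove 0.3597 M of E.
Step 3:
                   A          D          B          E
  I           0.6129   0.006487      2.368      1.074
  C        -0.004986   0.003324   0.001662   0.004986
  E           0.6079   0.009811       2.37      1.079
  solve Keq expr → x = 0.001662; check Q = 0.001276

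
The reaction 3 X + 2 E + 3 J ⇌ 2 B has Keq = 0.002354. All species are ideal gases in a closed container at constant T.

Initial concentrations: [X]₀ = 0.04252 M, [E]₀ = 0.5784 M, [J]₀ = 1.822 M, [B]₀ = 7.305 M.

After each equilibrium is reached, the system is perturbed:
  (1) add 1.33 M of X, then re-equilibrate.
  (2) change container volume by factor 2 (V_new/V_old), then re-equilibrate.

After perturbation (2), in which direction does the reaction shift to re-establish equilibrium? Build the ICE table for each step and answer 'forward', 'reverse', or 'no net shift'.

Q₀ = 3.4305e+05 vs Keq = 0.002354 ⇒ Q>K, reverse
Step 1:
                  X         E         J         B
  Initial   0.04252    0.5784     1.822     7.305
  Change       2.77     1.846      2.77    -1.846
  Equil       2.812     2.425     4.592     5.459
  solve Keq expr → x = -0.9232; check Q = 0.002354
Then add 1.33 M of X.
Step 2:
                  X         E         J         B
  Initial     4.142     2.425     4.592     5.459
  Change    -0.5065   -0.3376   -0.5065    0.3376
  Equil       3.636     2.087     4.085     5.796
  solve Keq expr → x = 0.1688; check Q = 0.002354
Then change container volume by factor 2 (V_new/V_old).
Step 3:
                  X         E         J         B
  Initial     1.818     1.044     2.043     2.898
  Change       1.04    0.6936      1.04   -0.6936
  Equil       2.858     1.737     3.083     2.205
  solve Keq expr → x = -0.3468; check Q = 0.002354

Direction: reverse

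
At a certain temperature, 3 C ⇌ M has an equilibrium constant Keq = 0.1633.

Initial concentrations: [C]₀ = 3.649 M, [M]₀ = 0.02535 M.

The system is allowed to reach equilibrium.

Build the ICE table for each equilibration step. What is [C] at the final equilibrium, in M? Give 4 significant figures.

Q₀ = 5.2174e-04 vs Keq = 0.1633 ⇒ Q<K, forward
Step 1:
                    C           M
  Initial       3.649     0.02535
  Change       -2.024      0.6748
  Equil         1.625      0.7002
  solve Keq expr → x = 0.6748; check Q = 0.1633

[C]_eq = 1.625 M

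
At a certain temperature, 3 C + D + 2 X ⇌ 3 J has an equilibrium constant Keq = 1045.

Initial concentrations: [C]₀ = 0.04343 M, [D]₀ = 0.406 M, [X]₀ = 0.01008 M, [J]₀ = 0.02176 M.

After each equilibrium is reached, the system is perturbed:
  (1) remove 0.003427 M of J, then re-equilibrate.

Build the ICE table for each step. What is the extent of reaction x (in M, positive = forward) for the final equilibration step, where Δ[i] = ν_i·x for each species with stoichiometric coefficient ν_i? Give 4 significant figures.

Q₀ = 3049 vs Keq = 1045 ⇒ Q>K, reverse
Step 1:
                  C         D         X         J
  I         0.04343     0.406   0.01008   0.02176
  C        0.003181   0.00106  0.002121 -0.003181
  E         0.04661    0.4071    0.0122   0.01858
  solve Keq expr → x = -0.00106; check Q = 1045
Then remove 0.003427 M of J.
Step 2:
                  C         D         X         J
  I         0.04661    0.4071    0.0122   0.01515
  C       -0.001659 -5.5288e-04 -0.001106  0.001659
  E         0.04495    0.4065    0.0111   0.01681
  solve Keq expr → x = 5.5288e-04; check Q = 1045

x = 5.5288e-04 M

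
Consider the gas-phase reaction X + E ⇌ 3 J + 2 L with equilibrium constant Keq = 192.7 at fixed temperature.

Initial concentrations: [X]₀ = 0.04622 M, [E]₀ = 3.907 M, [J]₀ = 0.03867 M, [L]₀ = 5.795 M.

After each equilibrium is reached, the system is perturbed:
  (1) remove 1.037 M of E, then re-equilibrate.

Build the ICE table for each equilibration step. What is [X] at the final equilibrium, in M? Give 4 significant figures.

[X]_eq = 3.4883e-04 M

Q₀ = 0.01075 vs Keq = 192.7 ⇒ Q<K, forward
Step 1:
                  X         E         J         L
  Initial   0.04622     3.907   0.03867     5.795
  Change   -0.04596  -0.04596    0.1379   0.09193
  Equil   2.5637e-04     3.861    0.1766     5.887
  solve Keq expr → x = 0.04596; check Q = 192.7
Then remove 1.037 M of E.
Step 2:
                  X         E         J         L
  Initial 2.5637e-04     2.824    0.1766     5.887
  Change  9.2459e-05 9.2459e-05 -2.7738e-04 -1.8492e-04
  Equil   3.4883e-04     2.824    0.1763     5.887
  solve Keq expr → x = -9.2459e-05; check Q = 192.7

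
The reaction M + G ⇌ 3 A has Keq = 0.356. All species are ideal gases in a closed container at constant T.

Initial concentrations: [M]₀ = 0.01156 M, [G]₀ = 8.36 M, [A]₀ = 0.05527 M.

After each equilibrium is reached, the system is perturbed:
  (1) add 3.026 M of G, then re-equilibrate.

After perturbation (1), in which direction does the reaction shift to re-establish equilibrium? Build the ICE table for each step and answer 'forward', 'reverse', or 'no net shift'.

Direction: forward

Q₀ = 0.001747 vs Keq = 0.356 ⇒ Q<K, forward
Step 1:
                  M         G         A
  Initial   0.01156      8.36   0.05527
  Change   -0.01132  -0.01132   0.03396
  Equil   2.3906e-04     8.349   0.08923
  solve Keq expr → x = 0.01132; check Q = 0.356
Then add 3.026 M of G.
Step 2:
                  M         G         A
  Initial 2.3906e-04     11.37   0.08923
  Change  -6.2488e-05 -6.2488e-05 1.8746e-04
  Equil   1.7657e-04     11.37   0.08942
  solve Keq expr → x = 6.2488e-05; check Q = 0.356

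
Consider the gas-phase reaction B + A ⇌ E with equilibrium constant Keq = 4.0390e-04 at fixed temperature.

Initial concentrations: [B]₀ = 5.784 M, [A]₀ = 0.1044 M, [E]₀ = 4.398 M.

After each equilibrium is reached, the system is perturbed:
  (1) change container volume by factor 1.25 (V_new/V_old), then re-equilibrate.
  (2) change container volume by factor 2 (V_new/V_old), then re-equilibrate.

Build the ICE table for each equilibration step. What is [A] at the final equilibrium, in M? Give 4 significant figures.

[A]_eq = 1.798 M

Q₀ = 7.283 vs Keq = 4.0390e-04 ⇒ Q>K, reverse
Step 1:
                   B          A          E
  init         5.784     0.1044      4.398
  Δ             4.38       4.38      -4.38
  eq           10.16      4.484    0.01841
  solve Keq expr → x = -4.38; check Q = 4.0390e-04
Then change container volume by factor 1.25 (V_new/V_old).
Step 2:
                   B          A          E
  init         8.131      3.587    0.01473
  Δ         0.002931   0.002931  -0.002931
  eq           8.134       3.59    0.01179
  solve Keq expr → x = -0.002931; check Q = 4.0390e-04
Then change container volume by factor 2 (V_new/V_old).
Step 3:
                   B          A          E
  init         4.067      1.795   0.005897
  Δ         0.002942   0.002942  -0.002942
  eq            4.07      1.798   0.002956
  solve Keq expr → x = -0.002942; check Q = 4.0390e-04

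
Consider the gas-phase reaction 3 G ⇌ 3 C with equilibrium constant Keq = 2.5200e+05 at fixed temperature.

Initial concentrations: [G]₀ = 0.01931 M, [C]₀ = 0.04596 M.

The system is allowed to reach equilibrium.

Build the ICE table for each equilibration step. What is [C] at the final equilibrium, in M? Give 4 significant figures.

[C]_eq = 0.06425 M

Q₀ = 13.48 vs Keq = 2.5200e+05 ⇒ Q<K, forward
Step 1:
                  G         C
  I         0.01931   0.04596
  C        -0.01829   0.01829
  E        0.001017   0.06425
  solve Keq expr → x = 0.006098; check Q = 2.5200e+05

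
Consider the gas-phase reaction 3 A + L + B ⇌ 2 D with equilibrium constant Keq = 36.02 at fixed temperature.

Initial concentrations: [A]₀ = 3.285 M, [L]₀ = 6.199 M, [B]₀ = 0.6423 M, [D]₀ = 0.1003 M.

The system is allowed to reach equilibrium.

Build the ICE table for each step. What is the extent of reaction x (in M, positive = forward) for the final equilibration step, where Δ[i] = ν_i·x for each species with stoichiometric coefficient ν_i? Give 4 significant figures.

x = 0.6386 M

Q₀ = 7.1275e-05 vs Keq = 36.02 ⇒ Q<K, forward
Step 1:
                   A          L          B          D
  I            3.285      6.199     0.6423     0.1003
  C           -1.916    -0.6386    -0.6386      1.277
  E            1.369       5.56   0.003691      1.378
  solve Keq expr → x = 0.6386; check Q = 36.02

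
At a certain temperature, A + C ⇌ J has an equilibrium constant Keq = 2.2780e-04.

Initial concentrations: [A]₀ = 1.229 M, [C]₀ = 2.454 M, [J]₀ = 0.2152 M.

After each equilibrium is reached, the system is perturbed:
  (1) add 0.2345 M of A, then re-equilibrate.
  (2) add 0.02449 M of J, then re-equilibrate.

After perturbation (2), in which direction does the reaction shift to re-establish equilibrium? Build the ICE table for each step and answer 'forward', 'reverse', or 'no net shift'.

Q₀ = 0.07135 vs Keq = 2.2780e-04 ⇒ Q>K, reverse
Step 1:
                   A          C          J
  init         1.229      2.454     0.2152
  Δ           0.2143     0.2143    -0.2143
  eq           1.443      2.668 8.7731e-04
  solve Keq expr → x = -0.2143; check Q = 2.2780e-04
Then add 0.2345 M of A.
Step 2:
                   A          C          J
  init         1.678      2.668 8.7731e-04
  Δ       -1.4240e-04 -1.4240e-04 1.4240e-04
  eq           1.678      2.668    0.00102
  solve Keq expr → x = 1.4240e-04; check Q = 2.2780e-04
Then add 0.02449 M of J.
Step 3:
                   A          C          J
  init         1.678      2.668    0.02551
  Δ          0.02447    0.02447   -0.02447
  eq           1.702      2.693   0.001044
  solve Keq expr → x = -0.02447; check Q = 2.2780e-04

Direction: reverse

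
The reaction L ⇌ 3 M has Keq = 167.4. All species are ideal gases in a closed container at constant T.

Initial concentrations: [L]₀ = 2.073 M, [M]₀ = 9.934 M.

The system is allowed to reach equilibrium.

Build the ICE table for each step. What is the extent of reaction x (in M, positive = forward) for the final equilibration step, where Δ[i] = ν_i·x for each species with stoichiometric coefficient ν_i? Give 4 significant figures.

Q₀ = 472.9 vs Keq = 167.4 ⇒ Q>K, reverse
Step 1:
                  L         M
  Initial     2.073     9.934
  Change     0.7232     -2.17
  Equil       2.796     7.764
  solve Keq expr → x = -0.7232; check Q = 167.4

x = -0.7232 M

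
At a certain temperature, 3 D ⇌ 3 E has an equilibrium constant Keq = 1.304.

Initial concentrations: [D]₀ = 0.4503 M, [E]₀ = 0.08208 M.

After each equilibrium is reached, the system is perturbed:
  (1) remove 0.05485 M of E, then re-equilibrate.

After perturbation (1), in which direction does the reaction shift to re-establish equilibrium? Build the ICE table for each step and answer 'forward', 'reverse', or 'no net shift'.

Direction: forward

Q₀ = 0.006056 vs Keq = 1.304 ⇒ Q<K, forward
Step 1:
                  D         E
  Initial    0.4503   0.08208
  Change    -0.1959    0.1959
  Equil      0.2544     0.278
  solve Keq expr → x = 0.06529; check Q = 1.304
Then remove 0.05485 M of E.
Step 2:
                  D         E
  Initial    0.2544    0.2231
  Change   -0.02621   0.02621
  Equil      0.2282    0.2493
  solve Keq expr → x = 0.008738; check Q = 1.304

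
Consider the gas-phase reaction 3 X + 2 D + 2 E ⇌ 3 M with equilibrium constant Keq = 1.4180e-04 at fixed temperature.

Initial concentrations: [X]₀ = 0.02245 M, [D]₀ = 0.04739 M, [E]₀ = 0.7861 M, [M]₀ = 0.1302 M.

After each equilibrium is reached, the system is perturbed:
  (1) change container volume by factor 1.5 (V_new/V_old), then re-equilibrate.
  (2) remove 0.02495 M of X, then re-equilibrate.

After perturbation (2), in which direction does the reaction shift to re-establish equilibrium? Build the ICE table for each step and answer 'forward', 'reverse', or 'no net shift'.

Q₀ = 1.4056e+05 vs Keq = 1.4180e-04 ⇒ Q>K, reverse
Step 1:
                   X          D          E          M
  Initial    0.02245    0.04739     0.7861     0.1302
  Change      0.1283    0.08555    0.08555    -0.1283
  Equil       0.1508     0.1329     0.8717   0.001869
  solve Keq expr → x = -0.04278; check Q = 1.4180e-04
Then change container volume by factor 1.5 (V_new/V_old).
Step 2:
                   X          D          E          M
  Initial     0.1005    0.08863     0.5811   0.001246
  Change  5.1443e-04 3.4295e-04 3.4295e-04 -5.1443e-04
  Equil        0.101    0.08897     0.5814 7.3149e-04
  solve Keq expr → x = -1.7148e-04; check Q = 1.4180e-04
Then remove 0.02495 M of X.
Step 3:
                   X          D          E          M
  Initial    0.07609    0.08897     0.5814 7.3149e-04
  Change  1.7877e-04 1.1918e-04 1.1918e-04 -1.7877e-04
  Equil      0.07626    0.08909     0.5816 5.5271e-04
  solve Keq expr → x = -5.9591e-05; check Q = 1.4180e-04

Direction: reverse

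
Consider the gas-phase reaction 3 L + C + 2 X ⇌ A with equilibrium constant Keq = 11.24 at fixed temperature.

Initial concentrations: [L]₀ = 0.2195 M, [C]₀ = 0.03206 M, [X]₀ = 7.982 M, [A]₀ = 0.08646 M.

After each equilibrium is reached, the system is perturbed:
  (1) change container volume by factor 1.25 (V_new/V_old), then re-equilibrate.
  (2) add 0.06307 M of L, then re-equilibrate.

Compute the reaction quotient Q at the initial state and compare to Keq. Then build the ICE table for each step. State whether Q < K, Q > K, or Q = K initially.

Q₀ = 4.002 vs Keq = 11.24 ⇒ Q<K, forward
Step 1:
                    L           C           X           A
  I            0.2195     0.03206       7.982     0.08646
  C          -0.03295    -0.01098    -0.02197     0.01098
  E            0.1865     0.02108        7.96     0.09744
  solve Keq expr → x = 0.01098; check Q = 11.24
Then change container volume by factor 1.25 (V_new/V_old).
Step 2:
                    L           C           X           A
  I            0.1492     0.01686       6.368     0.07796
  C           0.02875    0.009583     0.01917   -0.009583
  E             0.178     0.02644       6.387     0.06837
  solve Keq expr → x = -0.009583; check Q = 11.24
Then add 0.06307 M of L.
Step 3:
                    L           C           X           A
  I            0.2411     0.02644       6.387     0.06837
  C          -0.02722   -0.009073    -0.01815    0.009073
  E            0.2138     0.01737       6.369     0.07745
  solve Keq expr → x = 0.009073; check Q = 11.24

Q₀ = 4.002; Q < K (proceeds forward)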